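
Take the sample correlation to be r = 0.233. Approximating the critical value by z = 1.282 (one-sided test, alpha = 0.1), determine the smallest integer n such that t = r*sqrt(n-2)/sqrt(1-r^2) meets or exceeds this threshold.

31

Need r·√(n−2)/√(1−r²) ≥ 1.282
√(n−2) ≥ 1.282·√(1−0.054289) / 0.233 = 1.282·0.972477 / 0.233 = 5.3507
n−2 ≥ 28.6300  ⇒  n ≥ 30.6300
Smallest integer n = 31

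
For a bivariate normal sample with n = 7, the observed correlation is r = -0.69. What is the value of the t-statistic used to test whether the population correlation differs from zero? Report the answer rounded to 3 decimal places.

t = r·√(n−2) / √(1−r²) with r = -0.69, n = 7
  = -0.69·√5 / √(1 − 0.4761)
  = -0.69·2.236068 / 0.723809
  = -1.542887 / 0.723809 = -2.132

-2.132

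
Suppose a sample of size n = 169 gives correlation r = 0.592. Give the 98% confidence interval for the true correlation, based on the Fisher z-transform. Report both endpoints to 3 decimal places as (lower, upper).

z_r = atanh(0.592) = 0.680740;  SE = 1/√(n−3) = 1/√166 = 0.077615
z-limits: 0.680740 ± 2.326·0.077615 = 0.680740 ± 0.180532 = [0.500208, 0.861272]
ρ-limits: (tanh 0.500208, tanh 0.861272) = (0.462, 0.697)

(0.462, 0.697)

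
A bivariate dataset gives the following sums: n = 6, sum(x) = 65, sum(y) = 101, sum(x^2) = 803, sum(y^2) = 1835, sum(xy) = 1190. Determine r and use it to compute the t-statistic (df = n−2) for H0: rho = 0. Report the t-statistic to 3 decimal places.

2.978

S_xy = nΣxy − ΣxΣy = 6·1190 − 65·101 = 7140 − 6565 = 575
S_xx = nΣx² − (Σx)² = 6·803 − 65² = 4818 − 4225 = 593
S_yy = nΣy² − (Σy)² = 6·1835 − 101² = 11010 − 10201 = 809
r = S_xy / √(S_xx·S_yy) = 575 / √(593·809) = 575 / √479737 = 575 / 692.6305 = 0.8302
t = r·√(n−2)/√(1−r²) = 0.8302·√4 / √(1−0.689232) = 1.660400 / 0.557466 = 2.978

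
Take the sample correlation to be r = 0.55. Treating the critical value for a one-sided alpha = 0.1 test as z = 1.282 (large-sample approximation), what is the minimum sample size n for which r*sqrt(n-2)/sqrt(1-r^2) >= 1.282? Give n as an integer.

6

r√(n−2)/√(1−r²) ≥ 1.282  ⇔  n−2 ≥ (1.282)²·(1−r²)/r²
(1−r²)/r² = (1−0.3025)/0.3025 = 2.3058
n ≥ 2 + 1.643524·2.3058 = 2 + 3.7896 = 5.7896
⌈5.7896⌉ = 6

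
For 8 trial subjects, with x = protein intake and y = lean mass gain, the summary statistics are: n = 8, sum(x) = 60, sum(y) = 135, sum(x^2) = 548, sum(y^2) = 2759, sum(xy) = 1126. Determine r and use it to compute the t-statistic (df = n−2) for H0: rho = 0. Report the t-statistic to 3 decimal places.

S_xy = nΣxy − ΣxΣy = 8·1126 − 60·135 = 9008 − 8100 = 908
S_xx = nΣx² − (Σx)² = 8·548 − 60² = 4384 − 3600 = 784
S_yy = nΣy² − (Σy)² = 8·2759 − 135² = 22072 − 18225 = 3847
r = S_xy / √(S_xx·S_yy) = 908 / √(784·3847) = 908 / √3016048 = 908 / 1736.6773 = 0.5228
t = r·√(n−2)/√(1−r²) = 0.5228·√6 / √(1−0.273320) = 1.280593 / 0.852455 = 1.502

1.502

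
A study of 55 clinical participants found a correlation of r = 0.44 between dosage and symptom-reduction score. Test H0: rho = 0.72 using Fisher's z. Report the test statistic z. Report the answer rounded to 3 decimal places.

-3.140

z_r = atanh(0.44) = 0.472231,  z_0 = atanh(0.72) = 0.907645
SE = 1/√(n−3) = 1/√52 = 0.138675
z = (z_r − z_0)/SE = (0.472231 − 0.907645) / 0.138675 = -0.435414 / 0.138675 = -3.140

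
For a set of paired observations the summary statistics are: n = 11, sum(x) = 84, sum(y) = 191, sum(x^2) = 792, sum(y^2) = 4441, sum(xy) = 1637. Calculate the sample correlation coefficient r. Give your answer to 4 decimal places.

0.4337

S_xy = nΣxy − ΣxΣy = 11·1637 − 84·191 = 18007 − 16044 = 1963
S_xx = nΣx² − (Σx)² = 11·792 − 84² = 8712 − 7056 = 1656
S_yy = nΣy² − (Σy)² = 11·4441 − 191² = 48851 − 36481 = 12370
r = S_xy / √(S_xx·S_yy) = 1963 / √(1656·12370) = 1963 / √20484720 = 1963 / 4526.0049 = 0.4337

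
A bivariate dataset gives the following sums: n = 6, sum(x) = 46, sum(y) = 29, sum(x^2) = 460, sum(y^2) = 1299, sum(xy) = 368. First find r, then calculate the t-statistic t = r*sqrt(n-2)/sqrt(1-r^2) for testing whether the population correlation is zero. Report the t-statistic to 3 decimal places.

S_xy = nΣxy − ΣxΣy = 6·368 − 46·29 = 2208 − 1334 = 874
S_xx = nΣx² − (Σx)² = 6·460 − 46² = 2760 − 2116 = 644
S_yy = nΣy² − (Σy)² = 6·1299 − 29² = 7794 − 841 = 6953
r = S_xy / √(S_xx·S_yy) = 874 / √(644·6953) = 874 / √4477732 = 874 / 2116.0652 = 0.4130
t = r·√(n−2)/√(1−r²) = 0.4130·√4 / √(1−0.170569) = 0.826000 / 0.910731 = 0.907

0.907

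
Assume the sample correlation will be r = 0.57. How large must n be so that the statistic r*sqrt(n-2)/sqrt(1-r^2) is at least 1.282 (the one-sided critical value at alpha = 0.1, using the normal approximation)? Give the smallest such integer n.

6

Need r·√(n−2)/√(1−r²) ≥ 1.282
√(n−2) ≥ 1.282·√(1−0.3249) / 0.57 = 1.282·0.821645 / 0.57 = 1.8480
n−2 ≥ 3.4151  ⇒  n ≥ 5.4151
Smallest integer n = 6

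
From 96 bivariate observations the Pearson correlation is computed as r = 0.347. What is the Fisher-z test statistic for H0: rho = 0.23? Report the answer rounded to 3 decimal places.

1.233

z_r = atanh(0.347) = 0.362029,  z_0 = atanh(0.23) = 0.234189
SE = 1/√(n−3) = 1/√93 = 0.103695
z = (z_r − z_0)/SE = (0.362029 − 0.234189) / 0.103695 = 0.127840 / 0.103695 = 1.233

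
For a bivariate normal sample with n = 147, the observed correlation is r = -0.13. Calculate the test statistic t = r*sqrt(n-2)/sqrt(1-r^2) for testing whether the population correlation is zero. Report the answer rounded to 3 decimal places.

-1.579

1 − r² = 1 − 0.0169 = 0.9831;  √(1−r²) = 0.991514
√(n−2) = √145 = 12.041595
t = r·√(n−2)/√(1−r²) = -0.13 · 12.041595 / 0.991514 = -1.579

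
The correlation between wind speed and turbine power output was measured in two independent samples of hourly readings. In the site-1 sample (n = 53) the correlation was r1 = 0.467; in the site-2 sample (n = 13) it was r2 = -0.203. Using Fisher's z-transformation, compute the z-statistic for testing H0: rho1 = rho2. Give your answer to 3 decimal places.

Fisher z-transforms: z1 = atanh(0.467) = 0.506227, z2 = atanh(-0.203) = -0.205860; difference d = 0.712087
Var(d) = 1/50 + 1/10 = 0.0200000 + 0.1000000 = 0.1200000
z = d/√Var(d) = 0.712087 / √0.1200000 = 0.712087 / 0.346410 = 2.056

2.056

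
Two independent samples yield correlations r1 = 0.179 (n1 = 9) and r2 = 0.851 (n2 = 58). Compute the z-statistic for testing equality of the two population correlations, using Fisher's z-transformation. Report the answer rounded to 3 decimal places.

-2.509

Fisher z-transforms: z1 = atanh(0.179) = 0.180949, z2 = atanh(0.851) = 1.259768; difference d = -1.078819
Var(d) = 1/6 + 1/55 = 0.1666667 + 0.0181818 = 0.1848485
z = d/√Var(d) = -1.078819 / √0.1848485 = -1.078819 / 0.429940 = -2.509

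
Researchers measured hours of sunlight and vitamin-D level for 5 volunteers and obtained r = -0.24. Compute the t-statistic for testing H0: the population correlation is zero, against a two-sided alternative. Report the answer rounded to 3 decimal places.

1 − r² = 1 − 0.0576 = 0.9424;  √(1−r²) = 0.970773
√(n−2) = √3 = 1.732051
t = r·√(n−2)/√(1−r²) = -0.24 · 1.732051 / 0.970773 = -0.428

-0.428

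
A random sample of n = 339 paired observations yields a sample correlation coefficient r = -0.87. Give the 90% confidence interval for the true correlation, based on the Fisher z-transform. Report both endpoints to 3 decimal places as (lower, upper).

z_r = atanh(-0.87) = -1.333080;  SE = 1/√(n−3) = 1/√336 = 0.054554
z-limits: -1.333080 ± 1.645·0.054554 = -1.333080 ± 0.089741 = [-1.422821, -1.243339]
ρ-limits: (tanh -1.422821, tanh -1.243339) = (-0.890, -0.846)

(-0.890, -0.846)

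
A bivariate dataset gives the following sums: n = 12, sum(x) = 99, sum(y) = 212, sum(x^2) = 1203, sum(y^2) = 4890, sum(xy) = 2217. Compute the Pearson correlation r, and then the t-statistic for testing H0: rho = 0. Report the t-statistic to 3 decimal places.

Numerator: nΣxy − (Σx)(Σy) = 12·2217 − (99)(212) = 5616
Denominator: √[(nΣx²−(Σx)²)(nΣy²−(Σy)²)]
  nΣx²−(Σx)² = 12·1203 − 9801 = 4635;  nΣy²−(Σy)² = 12·4890 − 44944 = 13736
  √(4635·13736) = √63666360 = 7979.1203
r = 5616 / 7979.1203 = 0.7038
t = r·√(n−2)/√(1−r²) = 0.7038·√10 / √(1−0.495334) = 2.225611 / 0.710398 = 3.133

3.133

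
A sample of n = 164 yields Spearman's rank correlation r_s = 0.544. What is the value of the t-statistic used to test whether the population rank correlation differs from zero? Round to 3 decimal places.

8.252

t = r_s·√(n−2) / √(1−r_s²) with r_s = 0.544, n = 164
  = 0.544·√162 / √(1 − 0.295936)
  = 0.544·12.727922 / 0.839085
  = 6.923990 / 0.839085 = 8.252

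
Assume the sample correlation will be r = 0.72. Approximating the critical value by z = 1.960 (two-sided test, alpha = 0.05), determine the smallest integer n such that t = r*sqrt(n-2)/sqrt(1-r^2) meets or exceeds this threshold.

r√(n−2)/√(1−r²) ≥ 1.960  ⇔  n−2 ≥ (1.960)²·(1−r²)/r²
(1−r²)/r² = (1−0.5184)/0.5184 = 0.9290
n ≥ 2 + 3.8416·0.9290 = 2 + 3.5688 = 5.5688
⌈5.5688⌉ = 6

6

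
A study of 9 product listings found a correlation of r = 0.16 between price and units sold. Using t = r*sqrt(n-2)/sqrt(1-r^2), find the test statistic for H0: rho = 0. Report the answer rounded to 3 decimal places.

0.429

1 − r² = 1 − 0.0256 = 0.9744;  √(1−r²) = 0.987117
√(n−2) = √7 = 2.645751
t = r·√(n−2)/√(1−r²) = 0.16 · 2.645751 / 0.987117 = 0.429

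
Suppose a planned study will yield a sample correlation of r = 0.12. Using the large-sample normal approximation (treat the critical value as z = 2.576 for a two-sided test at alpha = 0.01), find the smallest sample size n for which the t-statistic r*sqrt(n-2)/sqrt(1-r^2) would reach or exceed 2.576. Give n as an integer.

r√(n−2)/√(1−r²) ≥ 2.576  ⇔  n−2 ≥ (2.576)²·(1−r²)/r²
(1−r²)/r² = (1−0.0144)/0.0144 = 68.4444
n ≥ 2 + 6.635776·68.4444 = 2 + 454.1817 = 456.1817
⌈456.1817⌉ = 457

457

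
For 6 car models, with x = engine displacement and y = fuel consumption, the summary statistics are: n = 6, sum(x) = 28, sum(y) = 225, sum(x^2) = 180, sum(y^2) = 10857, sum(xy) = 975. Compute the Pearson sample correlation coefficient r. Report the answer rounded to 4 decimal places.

Numerator: nΣxy − (Σx)(Σy) = 6·975 − (28)(225) = -450
Denominator: √[(nΣx²−(Σx)²)(nΣy²−(Σy)²)]
  nΣx²−(Σx)² = 6·180 − 784 = 296;  nΣy²−(Σy)² = 6·10857 − 50625 = 14517
  √(296·14517) = √4297032 = 2072.9284
r = -450 / 2072.9284 = -0.2171

-0.2171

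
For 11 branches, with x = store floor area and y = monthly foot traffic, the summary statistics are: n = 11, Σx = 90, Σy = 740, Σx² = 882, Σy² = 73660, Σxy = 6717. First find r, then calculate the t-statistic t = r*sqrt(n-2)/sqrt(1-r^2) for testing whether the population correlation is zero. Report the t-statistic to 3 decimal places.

S_xy = nΣxy − ΣxΣy = 11·6717 − 90·740 = 73887 − 66600 = 7287
S_xx = nΣx² − (Σx)² = 11·882 − 90² = 9702 − 8100 = 1602
S_yy = nΣy² − (Σy)² = 11·73660 − 740² = 810260 − 547600 = 262660
r = S_xy / √(S_xx·S_yy) = 7287 / √(1602·262660) = 7287 / √420781320 = 7287 / 20512.9549 = 0.3552
t = r·√(n−2)/√(1−r²) = 0.3552·√9 / √(1−0.126167) = 1.065600 / 0.934790 = 1.140

1.140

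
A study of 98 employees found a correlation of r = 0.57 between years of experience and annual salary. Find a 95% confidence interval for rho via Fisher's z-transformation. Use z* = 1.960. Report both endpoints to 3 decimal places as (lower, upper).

(0.419, 0.690)

z_r = atanh(0.57) = 0.647523;  SE = 1/√(n−3) = 1/√95 = 0.102598
z-limits: 0.647523 ± 1.960·0.102598 = 0.647523 ± 0.201092 = [0.446431, 0.848615]
ρ-limits: (tanh 0.446431, tanh 0.848615) = (0.419, 0.690)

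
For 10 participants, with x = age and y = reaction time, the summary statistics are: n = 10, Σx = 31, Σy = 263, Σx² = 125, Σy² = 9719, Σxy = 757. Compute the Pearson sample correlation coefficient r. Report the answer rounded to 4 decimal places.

Numerator: nΣxy − (Σx)(Σy) = 10·757 − (31)(263) = -583
Denominator: √[(nΣx²−(Σx)²)(nΣy²−(Σy)²)]
  nΣx²−(Σx)² = 10·125 − 961 = 289;  nΣy²−(Σy)² = 10·9719 − 69169 = 28021
  √(289·28021) = √8098069 = 2845.7106
r = -583 / 2845.7106 = -0.2049

-0.2049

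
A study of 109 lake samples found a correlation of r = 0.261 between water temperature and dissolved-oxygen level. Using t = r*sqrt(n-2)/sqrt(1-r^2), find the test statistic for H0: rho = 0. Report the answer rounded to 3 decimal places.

1 − r² = 1 − 0.068121 = 0.931879;  √(1−r²) = 0.965339
√(n−2) = √107 = 10.344080
t = r·√(n−2)/√(1−r²) = 0.261 · 10.344080 / 0.965339 = 2.797

2.797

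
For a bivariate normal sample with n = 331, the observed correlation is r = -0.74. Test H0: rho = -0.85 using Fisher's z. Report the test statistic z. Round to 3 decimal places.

Fisher z: atanh(-0.74) = -0.950479, atanh(-0.85) = -1.256153
z = (z_r − z_0)·√(n−3) = (-0.950479 − (-1.256153))·√328 = 0.305674 · 18.110770 = 5.536

5.536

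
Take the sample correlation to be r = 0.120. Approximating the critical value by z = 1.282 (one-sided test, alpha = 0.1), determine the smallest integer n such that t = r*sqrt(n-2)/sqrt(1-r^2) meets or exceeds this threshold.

115

r√(n−2)/√(1−r²) ≥ 1.282  ⇔  n−2 ≥ (1.282)²·(1−r²)/r²
(1−r²)/r² = (1−0.014400)/0.014400 = 68.4444
n ≥ 2 + 1.643524·68.4444 = 2 + 112.4900 = 114.4900
⌈114.4900⌉ = 115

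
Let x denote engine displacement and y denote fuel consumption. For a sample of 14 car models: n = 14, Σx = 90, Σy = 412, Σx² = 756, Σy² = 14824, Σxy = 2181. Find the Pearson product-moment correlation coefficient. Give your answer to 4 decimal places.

Numerator: nΣxy − (Σx)(Σy) = 14·2181 − (90)(412) = -6546
Denominator: √[(nΣx²−(Σx)²)(nΣy²−(Σy)²)]
  nΣx²−(Σx)² = 14·756 − 8100 = 2484;  nΣy²−(Σy)² = 14·14824 − 169744 = 37792
  √(2484·37792) = √93875328 = 9688.9281
r = -6546 / 9688.9281 = -0.6756

-0.6756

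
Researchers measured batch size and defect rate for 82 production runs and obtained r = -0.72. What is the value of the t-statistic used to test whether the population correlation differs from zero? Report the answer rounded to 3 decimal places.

-9.280

1 − r² = 1 − 0.5184 = 0.4816;  √(1−r²) = 0.693974
√(n−2) = √80 = 8.944272
t = r·√(n−2)/√(1−r²) = -0.72 · 8.944272 / 0.693974 = -9.280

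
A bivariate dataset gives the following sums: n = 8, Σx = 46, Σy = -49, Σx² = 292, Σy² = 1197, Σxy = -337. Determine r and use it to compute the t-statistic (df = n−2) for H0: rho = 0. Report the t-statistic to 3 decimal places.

Numerator: nΣxy − (Σx)(Σy) = 8·(-337) − (46)(-49) = -442
Denominator: √[(nΣx²−(Σx)²)(nΣy²−(Σy)²)]
  nΣx²−(Σx)² = 8·292 − 2116 = 220;  nΣy²−(Σy)² = 8·1197 − 2401 = 7175
  √(220·7175) = √1578500 = 1256.3837
r = -442 / 1256.3837 = -0.3518
t = r·√(n−2)/√(1−r²) = -0.3518·√6 / √(1−0.123763) = -0.861730 / 0.936075 = -0.921

-0.921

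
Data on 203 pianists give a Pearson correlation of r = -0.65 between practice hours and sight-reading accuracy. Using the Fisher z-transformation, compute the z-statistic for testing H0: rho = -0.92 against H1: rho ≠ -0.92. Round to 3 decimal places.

11.508

Fisher z: atanh(-0.65) = -0.775299, atanh(-0.92) = -1.589027
z = (z_r − z_0)·√(n−3) = (-0.775299 − (-1.589027))·√200 = 0.813728 · 14.142136 = 11.508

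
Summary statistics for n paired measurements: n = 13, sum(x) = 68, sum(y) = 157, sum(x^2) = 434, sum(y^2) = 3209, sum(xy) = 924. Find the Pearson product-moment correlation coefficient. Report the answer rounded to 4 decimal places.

S_xy = nΣxy − ΣxΣy = 13·924 − 68·157 = 12012 − 10676 = 1336
S_xx = nΣx² − (Σx)² = 13·434 − 68² = 5642 − 4624 = 1018
S_yy = nΣy² − (Σy)² = 13·3209 − 157² = 41717 − 24649 = 17068
r = S_xy / √(S_xx·S_yy) = 1336 / √(1018·17068) = 1336 / √17375224 = 1336 / 4168.3599 = 0.3205

0.3205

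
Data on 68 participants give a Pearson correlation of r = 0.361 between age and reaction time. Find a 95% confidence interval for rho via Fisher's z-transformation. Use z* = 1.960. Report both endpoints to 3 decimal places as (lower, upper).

Fisher z: z_r = atanh(r) = ½·ln((1+0.361)/(1−0.361)) = 0.378035
SE(z) = 1/√(n−3) = 1/√65 = 0.124035
95% ⇒ z* = 1.960; margin = 1.960·0.124035 = 0.243109
CI on z-scale: (0.134926, 0.621144)
Back-transform: tanh(0.134926) = 0.134113, tanh(0.621144) = 0.551924

(0.134, 0.552)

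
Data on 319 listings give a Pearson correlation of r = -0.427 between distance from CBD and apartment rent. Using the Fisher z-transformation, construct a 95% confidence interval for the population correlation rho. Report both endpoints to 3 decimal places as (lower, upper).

Fisher z: z_r = atanh(r) = ½·ln((1+(-0.427))/(1−(-0.427))) = -0.456222
SE(z) = 1/√(n−3) = 1/√316 = 0.056254
95% ⇒ z* = 1.960; margin = 1.960·0.056254 = 0.110258
CI on z-scale: (-0.566480, -0.345964)
Back-transform: tanh(-0.566480) = -0.512769, tanh(-0.345964) = -0.332791

(-0.513, -0.333)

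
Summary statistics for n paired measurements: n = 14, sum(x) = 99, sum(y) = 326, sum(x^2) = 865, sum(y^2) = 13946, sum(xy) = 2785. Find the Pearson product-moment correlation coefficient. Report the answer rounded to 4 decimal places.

Numerator: nΣxy − (Σx)(Σy) = 14·2785 − (99)(326) = 6716
Denominator: √[(nΣx²−(Σx)²)(nΣy²−(Σy)²)]
  nΣx²−(Σx)² = 14·865 − 9801 = 2309;  nΣy²−(Σy)² = 14·13946 − 106276 = 88968
  √(2309·88968) = √205427112 = 14332.7287
r = 6716 / 14332.7287 = 0.4686

0.4686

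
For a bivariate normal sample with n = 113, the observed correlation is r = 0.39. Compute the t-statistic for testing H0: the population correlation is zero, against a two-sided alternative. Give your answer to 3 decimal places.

4.462

1 − r² = 1 − 0.1521 = 0.8479;  √(1−r²) = 0.920815
√(n−2) = √111 = 10.535654
t = r·√(n−2)/√(1−r²) = 0.39 · 10.535654 / 0.920815 = 4.462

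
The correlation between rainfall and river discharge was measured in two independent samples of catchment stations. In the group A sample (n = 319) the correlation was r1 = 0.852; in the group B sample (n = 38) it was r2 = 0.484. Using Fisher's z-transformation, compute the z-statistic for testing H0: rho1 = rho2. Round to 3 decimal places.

Fisher z-transforms: z1 = atanh(0.852) = 1.263405, z2 = atanh(0.484) = 0.528195; difference d = 0.735210
Var(d) = 1/316 + 1/35 = 0.0031646 + 0.0285714 = 0.0317360
z = d/√Var(d) = 0.735210 / √0.0317360 = 0.735210 / 0.178146 = 4.127

4.127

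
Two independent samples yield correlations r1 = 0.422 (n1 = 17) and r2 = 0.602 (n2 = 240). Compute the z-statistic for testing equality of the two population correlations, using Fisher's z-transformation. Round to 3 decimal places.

Fisher z-transforms: z1 = atanh(0.422) = 0.450123, z2 = atanh(0.602) = 0.696278; difference d = -0.246155
Var(d) = 1/14 + 1/237 = 0.0714286 + 0.0042194 = 0.0756480
z = d/√Var(d) = -0.246155 / √0.0756480 = -0.246155 / 0.275042 = -0.895

-0.895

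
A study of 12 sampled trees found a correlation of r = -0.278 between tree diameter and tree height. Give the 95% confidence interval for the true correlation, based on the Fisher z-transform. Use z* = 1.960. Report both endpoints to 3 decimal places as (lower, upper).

z_r = atanh(-0.278) = -0.285513;  SE = 1/√(n−3) = 1/√9 = 0.333333
z-limits: -0.285513 ± 1.960·0.333333 = -0.285513 ± 0.653333 = [-0.938846, 0.367820]
ρ-limits: (tanh -0.938846, tanh 0.367820) = (-0.735, 0.352)

(-0.735, 0.352)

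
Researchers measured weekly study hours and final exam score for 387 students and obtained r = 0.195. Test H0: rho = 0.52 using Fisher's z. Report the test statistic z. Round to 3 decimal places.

Fisher z: atanh(0.195) = 0.197530, atanh(0.52) = 0.576340
z = (z_r − z_0)·√(n−3) = (0.197530 − 0.576340)·√384 = -0.378810 · 19.595918 = -7.423

-7.423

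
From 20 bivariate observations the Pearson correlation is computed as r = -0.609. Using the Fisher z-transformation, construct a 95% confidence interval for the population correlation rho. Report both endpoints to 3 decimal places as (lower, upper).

(-0.828, -0.228)

Fisher z: z_r = atanh(r) = ½·ln((1+(-0.609))/(1−(-0.609))) = -0.707330
SE(z) = 1/√(n−3) = 1/√17 = 0.242536
95% ⇒ z* = 1.960; margin = 1.960·0.242536 = 0.475371
CI on z-scale: (-1.182701, -0.231959)
Back-transform: tanh(-1.182701) = -0.828301, tanh(-0.231959) = -0.227886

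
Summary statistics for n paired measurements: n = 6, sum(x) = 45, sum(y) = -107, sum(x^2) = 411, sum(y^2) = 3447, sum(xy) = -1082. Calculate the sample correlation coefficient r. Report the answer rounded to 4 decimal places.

Numerator: nΣxy − (Σx)(Σy) = 6·(-1082) − (45)(-107) = -1677
Denominator: √[(nΣx²−(Σx)²)(nΣy²−(Σy)²)]
  nΣx²−(Σx)² = 6·411 − 2025 = 441;  nΣy²−(Σy)² = 6·3447 − 11449 = 9233
  √(441·9233) = √4071753 = 2017.8585
r = -1677 / 2017.8585 = -0.8311

-0.8311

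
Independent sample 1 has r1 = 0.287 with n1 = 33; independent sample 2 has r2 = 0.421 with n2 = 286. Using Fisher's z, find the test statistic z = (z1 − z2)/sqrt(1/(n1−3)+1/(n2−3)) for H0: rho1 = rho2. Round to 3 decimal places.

-0.800

z1 = atanh(0.287) = 0.295294,  z2 = atanh(0.421) = 0.448907
SE = √(1/(n1−3) + 1/(n2−3)) = √(1/30 + 1/283) = √(0.0333333 + 0.0035336) = √0.0368669 = 0.192008
z = (z1 − z2)/SE = (0.295294 − 0.448907) / 0.192008 = -0.153613 / 0.192008 = -0.800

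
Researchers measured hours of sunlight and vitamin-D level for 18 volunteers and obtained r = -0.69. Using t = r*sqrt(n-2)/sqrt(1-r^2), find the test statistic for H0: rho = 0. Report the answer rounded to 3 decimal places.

-3.813

t = r·√(n−2) / √(1−r²) with r = -0.69, n = 18
  = -0.69·√16 / √(1 − 0.4761)
  = -0.69·4.000000 / 0.723809
  = -2.760000 / 0.723809 = -3.813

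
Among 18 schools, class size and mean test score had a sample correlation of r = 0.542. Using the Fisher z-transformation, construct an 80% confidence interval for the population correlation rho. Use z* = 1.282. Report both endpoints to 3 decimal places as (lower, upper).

(0.269, 0.734)

z_r = atanh(0.542) = 0.606983;  SE = 1/√(n−3) = 1/√15 = 0.258199
z-limits: 0.606983 ± 1.282·0.258199 = 0.606983 ± 0.331011 = [0.275972, 0.937994]
ρ-limits: (tanh 0.275972, tanh 0.937994) = (0.269, 0.734)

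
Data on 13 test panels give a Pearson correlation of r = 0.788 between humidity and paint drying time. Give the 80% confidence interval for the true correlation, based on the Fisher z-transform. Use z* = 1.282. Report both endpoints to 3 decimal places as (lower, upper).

(0.579, 0.900)

z_r = atanh(0.788) = 1.066133;  SE = 1/√(n−3) = 1/√10 = 0.316228
z-limits: 1.066133 ± 1.282·0.316228 = 1.066133 ± 0.405404 = [0.660729, 1.471537]
ρ-limits: (tanh 0.660729, tanh 1.471537) = (0.579, 0.900)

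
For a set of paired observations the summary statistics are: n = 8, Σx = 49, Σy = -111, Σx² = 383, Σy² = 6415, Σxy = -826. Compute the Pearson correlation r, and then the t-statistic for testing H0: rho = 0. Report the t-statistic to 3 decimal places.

-0.579

Numerator: nΣxy − (Σx)(Σy) = 8·(-826) − (49)(-111) = -1169
Denominator: √[(nΣx²−(Σx)²)(nΣy²−(Σy)²)]
  nΣx²−(Σx)² = 8·383 − 2401 = 663;  nΣy²−(Σy)² = 8·6415 − 12321 = 38999
  √(663·38999) = √25856337 = 5084.9127
r = -1169 / 5084.9127 = -0.2299
t = r·√(n−2)/√(1−r²) = -0.2299·√6 / √(1−0.052854) = -0.563138 / 0.973214 = -0.579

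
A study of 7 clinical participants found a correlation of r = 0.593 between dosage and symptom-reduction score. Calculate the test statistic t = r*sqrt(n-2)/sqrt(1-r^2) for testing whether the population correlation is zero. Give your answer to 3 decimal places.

t = r·√(n−2) / √(1−r²) with r = 0.593, n = 7
  = 0.593·√5 / √(1 − 0.351649)
  = 0.593·2.236068 / 0.805202
  = 1.325988 / 0.805202 = 1.647

1.647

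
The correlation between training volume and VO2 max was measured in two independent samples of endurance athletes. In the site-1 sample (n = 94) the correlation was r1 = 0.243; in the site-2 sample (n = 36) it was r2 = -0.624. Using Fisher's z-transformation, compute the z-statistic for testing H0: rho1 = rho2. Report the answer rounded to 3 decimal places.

4.820

z1 = atanh(0.243) = 0.247960,  z2 = atanh(-0.624) = -0.731529
SE = √(1/(n1−3) + 1/(n2−3)) = √(1/91 + 1/33) = √(0.0109890 + 0.0303030) = √0.0412920 = 0.203204
z = (z1 − z2)/SE = (0.247960 − (-0.731529)) / 0.203204 = 0.979489 / 0.203204 = 4.820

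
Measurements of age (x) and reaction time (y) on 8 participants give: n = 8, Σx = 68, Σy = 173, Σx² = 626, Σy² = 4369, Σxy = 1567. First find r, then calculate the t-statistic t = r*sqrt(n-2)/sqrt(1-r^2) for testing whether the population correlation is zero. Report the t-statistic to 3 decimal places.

1.638

Numerator: nΣxy − (Σx)(Σy) = 8·1567 − (68)(173) = 772
Denominator: √[(nΣx²−(Σx)²)(nΣy²−(Σy)²)]
  nΣx²−(Σx)² = 8·626 − 4624 = 384;  nΣy²−(Σy)² = 8·4369 − 29929 = 5023
  √(384·5023) = √1928832 = 1388.8240
r = 772 / 1388.8240 = 0.5559
t = r·√(n−2)/√(1−r²) = 0.5559·√6 / √(1−0.309025) = 1.361671 / 0.831249 = 1.638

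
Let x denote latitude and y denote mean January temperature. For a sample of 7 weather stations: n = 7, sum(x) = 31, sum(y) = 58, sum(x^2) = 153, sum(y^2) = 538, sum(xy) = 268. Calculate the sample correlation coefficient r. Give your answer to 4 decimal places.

0.3709

S_xy = nΣxy − ΣxΣy = 7·268 − 31·58 = 1876 − 1798 = 78
S_xx = nΣx² − (Σx)² = 7·153 − 31² = 1071 − 961 = 110
S_yy = nΣy² − (Σy)² = 7·538 − 58² = 3766 − 3364 = 402
r = S_xy / √(S_xx·S_yy) = 78 / √(110·402) = 78 / √44220 = 78 / 210.2855 = 0.3709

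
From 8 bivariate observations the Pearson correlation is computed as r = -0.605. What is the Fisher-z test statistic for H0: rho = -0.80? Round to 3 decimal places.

z_r = atanh(-0.605) = -0.700997,  z_0 = atanh(-0.80) = -1.098612
SE = 1/√(n−3) = 1/√5 = 0.447214
z = (z_r − z_0)/SE = (-0.700997 − (-1.098612)) / 0.447214 = 0.397615 / 0.447214 = 0.889

0.889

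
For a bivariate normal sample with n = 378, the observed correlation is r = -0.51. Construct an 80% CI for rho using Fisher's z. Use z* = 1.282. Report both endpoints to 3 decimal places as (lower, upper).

(-0.557, -0.459)

z_r = atanh(-0.51) = -0.562730;  SE = 1/√(n−3) = 1/√375 = 0.051640
z-limits: -0.562730 ± 1.282·0.051640 = -0.562730 ± 0.066202 = [-0.628932, -0.496528]
ρ-limits: (tanh -0.628932, tanh -0.496528) = (-0.557, -0.459)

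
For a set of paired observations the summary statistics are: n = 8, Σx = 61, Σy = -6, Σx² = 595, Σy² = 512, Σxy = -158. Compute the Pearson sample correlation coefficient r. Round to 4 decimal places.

-0.4372

Numerator: nΣxy − (Σx)(Σy) = 8·(-158) − (61)(-6) = -898
Denominator: √[(nΣx²−(Σx)²)(nΣy²−(Σy)²)]
  nΣx²−(Σx)² = 8·595 − 3721 = 1039;  nΣy²−(Σy)² = 8·512 − 36 = 4060
  √(1039·4060) = √4218340 = 2053.8598
r = -898 / 2053.8598 = -0.4372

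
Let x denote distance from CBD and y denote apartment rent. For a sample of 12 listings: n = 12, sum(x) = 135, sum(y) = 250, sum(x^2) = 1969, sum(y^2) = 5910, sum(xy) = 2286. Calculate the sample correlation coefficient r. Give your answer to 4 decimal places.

Numerator: nΣxy − (Σx)(Σy) = 12·2286 − (135)(250) = -6318
Denominator: √[(nΣx²−(Σx)²)(nΣy²−(Σy)²)]
  nΣx²−(Σx)² = 12·1969 − 18225 = 5403;  nΣy²−(Σy)² = 12·5910 − 62500 = 8420
  √(5403·8420) = √45493260 = 6744.8692
r = -6318 / 6744.8692 = -0.9367

-0.9367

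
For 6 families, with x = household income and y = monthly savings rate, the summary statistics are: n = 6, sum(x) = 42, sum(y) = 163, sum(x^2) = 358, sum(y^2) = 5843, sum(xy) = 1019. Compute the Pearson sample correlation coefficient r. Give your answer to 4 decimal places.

-0.4054

S_xy = nΣxy − ΣxΣy = 6·1019 − 42·163 = 6114 − 6846 = -732
S_xx = nΣx² − (Σx)² = 6·358 − 42² = 2148 − 1764 = 384
S_yy = nΣy² − (Σy)² = 6·5843 − 163² = 35058 − 26569 = 8489
r = S_xy / √(S_xx·S_yy) = -732 / √(384·8489) = -732 / √3259776 = -732 / 1805.4850 = -0.4054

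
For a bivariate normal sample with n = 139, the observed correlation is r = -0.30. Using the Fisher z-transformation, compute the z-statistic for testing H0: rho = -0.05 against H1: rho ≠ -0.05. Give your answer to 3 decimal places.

z_r = atanh(-0.30) = -0.309520,  z_0 = atanh(-0.05) = -0.050042
SE = 1/√(n−3) = 1/√136 = 0.085749
z = (z_r − z_0)/SE = (-0.309520 − (-0.050042)) / 0.085749 = -0.259478 / 0.085749 = -3.026

-3.026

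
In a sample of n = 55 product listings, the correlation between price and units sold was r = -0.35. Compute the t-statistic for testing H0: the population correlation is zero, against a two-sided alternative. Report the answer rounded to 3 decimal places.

t = r·√(n−2) / √(1−r²) with r = -0.35, n = 55
  = -0.35·√53 / √(1 − 0.1225)
  = -0.35·7.280110 / 0.936750
  = -2.548038 / 0.936750 = -2.720

-2.720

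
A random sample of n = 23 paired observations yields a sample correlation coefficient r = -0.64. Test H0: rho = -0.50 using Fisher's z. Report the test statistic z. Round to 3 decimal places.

-0.934

Fisher z: atanh(-0.64) = -0.758174, atanh(-0.50) = -0.549306
z = (z_r − z_0)·√(n−3) = (-0.758174 − (-0.549306))·√20 = -0.208868 · 4.472136 = -0.934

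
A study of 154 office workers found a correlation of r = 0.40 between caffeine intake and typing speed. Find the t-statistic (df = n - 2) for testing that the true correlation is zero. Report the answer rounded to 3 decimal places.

1 − r² = 1 − 0.1600 = 0.8400;  √(1−r²) = 0.916515
√(n−2) = √152 = 12.328828
t = r·√(n−2)/√(1−r²) = 0.40 · 12.328828 / 0.916515 = 5.381

5.381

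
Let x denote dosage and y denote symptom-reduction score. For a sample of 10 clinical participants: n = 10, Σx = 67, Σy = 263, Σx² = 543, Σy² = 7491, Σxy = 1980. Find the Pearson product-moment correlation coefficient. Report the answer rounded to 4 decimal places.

0.9375

S_xy = nΣxy − ΣxΣy = 10·1980 − 67·263 = 19800 − 17621 = 2179
S_xx = nΣx² − (Σx)² = 10·543 − 67² = 5430 − 4489 = 941
S_yy = nΣy² − (Σy)² = 10·7491 − 263² = 74910 − 69169 = 5741
r = S_xy / √(S_xx·S_yy) = 2179 / √(941·5741) = 2179 / √5402281 = 2179 / 2324.2807 = 0.9375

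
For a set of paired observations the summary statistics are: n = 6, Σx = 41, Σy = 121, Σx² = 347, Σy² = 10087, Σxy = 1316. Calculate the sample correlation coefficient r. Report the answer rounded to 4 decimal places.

S_xy = nΣxy − ΣxΣy = 6·1316 − 41·121 = 7896 − 4961 = 2935
S_xx = nΣx² − (Σx)² = 6·347 − 41² = 2082 − 1681 = 401
S_yy = nΣy² − (Σy)² = 6·10087 − 121² = 60522 − 14641 = 45881
r = S_xy / √(S_xx·S_yy) = 2935 / √(401·45881) = 2935 / √18398281 = 2935 / 4289.3217 = 0.6843

0.6843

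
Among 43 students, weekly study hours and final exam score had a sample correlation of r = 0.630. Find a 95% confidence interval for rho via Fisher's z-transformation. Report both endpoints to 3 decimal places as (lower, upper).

(0.407, 0.782)

Fisher z: z_r = atanh(r) = ½·ln((1+0.630)/(1−0.630)) = 0.741416
SE(z) = 1/√(n−3) = 1/√40 = 0.158114
95% ⇒ z* = 1.960; margin = 1.960·0.158114 = 0.309903
CI on z-scale: (0.431513, 1.051319)
Back-transform: tanh(0.431513) = 0.406585, tanh(1.051319) = 0.782319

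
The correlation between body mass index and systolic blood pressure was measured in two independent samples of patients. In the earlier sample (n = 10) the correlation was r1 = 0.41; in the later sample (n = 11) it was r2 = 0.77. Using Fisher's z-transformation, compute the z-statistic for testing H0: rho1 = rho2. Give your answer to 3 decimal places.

z1 = atanh(0.41) = 0.435611,  z2 = atanh(0.77) = 1.020328
SE = √(1/(n1−3) + 1/(n2−3)) = √(1/7 + 1/8) = √(0.1428571 + 0.1250000) = √0.2678571 = 0.517549
z = (z1 − z2)/SE = (0.435611 − 1.020328) / 0.517549 = -0.584717 / 0.517549 = -1.130

-1.130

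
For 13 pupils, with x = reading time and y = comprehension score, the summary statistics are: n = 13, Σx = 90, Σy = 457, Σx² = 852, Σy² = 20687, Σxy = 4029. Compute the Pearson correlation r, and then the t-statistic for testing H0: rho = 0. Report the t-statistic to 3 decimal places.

5.158

Numerator: nΣxy − (Σx)(Σy) = 13·4029 − (90)(457) = 11247
Denominator: √[(nΣx²−(Σx)²)(nΣy²−(Σy)²)]
  nΣx²−(Σx)² = 13·852 − 8100 = 2976;  nΣy²−(Σy)² = 13·20687 − 208849 = 60082
  √(2976·60082) = √178804032 = 13371.7625
r = 11247 / 13371.7625 = 0.8411
t = r·√(n−2)/√(1−r²) = 0.8411·√11 / √(1−0.707449) = 2.789613 / 0.540880 = 5.158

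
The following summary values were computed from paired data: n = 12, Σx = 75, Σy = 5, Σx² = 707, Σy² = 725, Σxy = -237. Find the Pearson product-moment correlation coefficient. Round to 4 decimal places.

S_xy = nΣxy − ΣxΣy = 12·(-237) − 75·5 = -2844 − 375 = -3219
S_xx = nΣx² − (Σx)² = 12·707 − 75² = 8484 − 5625 = 2859
S_yy = nΣy² − (Σy)² = 12·725 − 5² = 8700 − 25 = 8675
r = S_xy / √(S_xx·S_yy) = -3219 / √(2859·8675) = -3219 / √24801825 = -3219 / 4980.1431 = -0.6464

-0.6464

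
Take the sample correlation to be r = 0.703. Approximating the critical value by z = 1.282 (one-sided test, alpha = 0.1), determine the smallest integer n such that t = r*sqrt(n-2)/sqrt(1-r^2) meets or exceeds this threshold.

4

r√(n−2)/√(1−r²) ≥ 1.282  ⇔  n−2 ≥ (1.282)²·(1−r²)/r²
(1−r²)/r² = (1−0.494209)/0.494209 = 1.0234
n ≥ 2 + 1.643524·1.0234 = 2 + 1.6820 = 3.6820
⌈3.6820⌉ = 4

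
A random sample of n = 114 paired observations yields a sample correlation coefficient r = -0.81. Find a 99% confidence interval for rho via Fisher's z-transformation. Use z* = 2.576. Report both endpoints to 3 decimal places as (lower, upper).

(-0.879, -0.708)

Fisher z: z_r = atanh(r) = ½·ln((1+(-0.81))/(1−(-0.81))) = -1.127029
SE(z) = 1/√(n−3) = 1/√111 = 0.094916
99% ⇒ z* = 2.576; margin = 2.576·0.094916 = 0.244504
CI on z-scale: (-1.371533, -0.882525)
Back-transform: tanh(-1.371533) = -0.879041, tanh(-0.882525) = -0.707682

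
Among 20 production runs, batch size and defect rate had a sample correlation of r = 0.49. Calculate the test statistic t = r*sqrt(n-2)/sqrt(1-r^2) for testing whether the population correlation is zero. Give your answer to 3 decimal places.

2.385

t = r·√(n−2) / √(1−r²) with r = 0.49, n = 20
  = 0.49·√18 / √(1 − 0.2401)
  = 0.49·4.242641 / 0.871722
  = 2.078894 / 0.871722 = 2.385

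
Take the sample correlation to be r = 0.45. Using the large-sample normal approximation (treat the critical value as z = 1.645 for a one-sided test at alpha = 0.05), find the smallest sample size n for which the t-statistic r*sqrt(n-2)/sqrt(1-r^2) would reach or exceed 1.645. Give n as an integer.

r√(n−2)/√(1−r²) ≥ 1.645  ⇔  n−2 ≥ (1.645)²·(1−r²)/r²
(1−r²)/r² = (1−0.2025)/0.2025 = 3.9383
n ≥ 2 + 2.706025·3.9383 = 2 + 10.6571 = 12.6571
⌈12.6571⌉ = 13

13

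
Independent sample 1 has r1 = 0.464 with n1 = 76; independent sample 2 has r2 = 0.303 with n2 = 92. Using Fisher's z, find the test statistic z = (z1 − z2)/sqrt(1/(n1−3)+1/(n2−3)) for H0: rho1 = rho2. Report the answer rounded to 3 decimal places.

1.201

Fisher z-transforms: z1 = atanh(0.464) = 0.502397, z2 = atanh(0.303) = 0.312820; difference d = 0.189577
Var(d) = 1/73 + 1/89 = 0.0136986 + 0.0112360 = 0.0249346
z = d/√Var(d) = 0.189577 / √0.0249346 = 0.189577 / 0.157907 = 1.201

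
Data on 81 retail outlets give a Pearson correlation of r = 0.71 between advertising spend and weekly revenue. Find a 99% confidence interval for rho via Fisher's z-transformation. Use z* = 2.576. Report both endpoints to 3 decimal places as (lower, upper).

(0.534, 0.827)

z_r = atanh(0.71) = 0.887184;  SE = 1/√(n−3) = 1/√78 = 0.113228
z-limits: 0.887184 ± 2.576·0.113228 = 0.887184 ± 0.291675 = [0.595509, 1.178859]
ρ-limits: (tanh 0.595509, tanh 1.178859) = (0.534, 0.827)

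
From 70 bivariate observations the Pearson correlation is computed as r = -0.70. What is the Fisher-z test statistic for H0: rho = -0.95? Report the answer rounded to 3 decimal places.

7.895

Fisher z: atanh(-0.70) = -0.867301, atanh(-0.95) = -1.831781
z = (z_r − z_0)·√(n−3) = (-0.867301 − (-1.831781))·√67 = 0.964480 · 8.185353 = 7.895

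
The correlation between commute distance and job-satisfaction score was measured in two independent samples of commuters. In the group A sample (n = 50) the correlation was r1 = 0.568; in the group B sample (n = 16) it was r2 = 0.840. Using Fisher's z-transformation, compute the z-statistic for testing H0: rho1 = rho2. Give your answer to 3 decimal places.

Fisher z-transforms: z1 = atanh(0.568) = 0.644565, z2 = atanh(0.840) = 1.221174; difference d = -0.576609
Var(d) = 1/47 + 1/13 = 0.0212766 + 0.0769231 = 0.0981997
z = d/√Var(d) = -0.576609 / √0.0981997 = -0.576609 / 0.313368 = -1.840

-1.840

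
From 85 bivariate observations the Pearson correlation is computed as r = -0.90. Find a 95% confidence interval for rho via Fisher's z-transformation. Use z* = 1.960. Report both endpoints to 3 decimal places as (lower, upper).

Fisher z: z_r = atanh(r) = ½·ln((1+(-0.90))/(1−(-0.90))) = -1.472219
SE(z) = 1/√(n−3) = 1/√82 = 0.110432
95% ⇒ z* = 1.960; margin = 1.960·0.110432 = 0.216447
CI on z-scale: (-1.688666, -1.255772)
Back-transform: tanh(-1.688666) = -0.933977, tanh(-1.255772) = -0.849894

(-0.934, -0.850)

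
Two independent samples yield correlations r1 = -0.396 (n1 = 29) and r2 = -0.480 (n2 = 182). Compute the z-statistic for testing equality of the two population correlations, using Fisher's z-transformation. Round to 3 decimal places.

z1 = atanh(-0.396) = -0.418896,  z2 = atanh(-0.480) = -0.522984
SE = √(1/(n1−3) + 1/(n2−3)) = √(1/26 + 1/179) = √(0.0384615 + 0.0055866) = √0.0440481 = 0.209876
z = (z1 − z2)/SE = (-0.418896 − (-0.522984)) / 0.209876 = 0.104088 / 0.209876 = 0.496

0.496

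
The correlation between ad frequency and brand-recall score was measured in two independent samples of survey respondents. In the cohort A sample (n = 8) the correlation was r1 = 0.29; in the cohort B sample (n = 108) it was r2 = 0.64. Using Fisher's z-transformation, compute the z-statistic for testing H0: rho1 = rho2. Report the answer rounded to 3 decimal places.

-1.004

z1 = atanh(0.29) = 0.298566,  z2 = atanh(0.64) = 0.758174
SE = √(1/(n1−3) + 1/(n2−3)) = √(1/5 + 1/105) = √(0.2000000 + 0.0095238) = √0.2095238 = 0.457738
z = (z1 − z2)/SE = (0.298566 − 0.758174) / 0.457738 = -0.459608 / 0.457738 = -1.004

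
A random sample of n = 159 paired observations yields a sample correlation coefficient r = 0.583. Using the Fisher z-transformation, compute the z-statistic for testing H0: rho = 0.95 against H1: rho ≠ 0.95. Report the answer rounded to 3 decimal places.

z_r = atanh(0.583) = 0.666995,  z_0 = atanh(0.95) = 1.831781
SE = 1/√(n−3) = 1/√156 = 0.080064
z = (z_r − z_0)/SE = (0.666995 − 1.831781) / 0.080064 = -1.164786 / 0.080064 = -14.548

-14.548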